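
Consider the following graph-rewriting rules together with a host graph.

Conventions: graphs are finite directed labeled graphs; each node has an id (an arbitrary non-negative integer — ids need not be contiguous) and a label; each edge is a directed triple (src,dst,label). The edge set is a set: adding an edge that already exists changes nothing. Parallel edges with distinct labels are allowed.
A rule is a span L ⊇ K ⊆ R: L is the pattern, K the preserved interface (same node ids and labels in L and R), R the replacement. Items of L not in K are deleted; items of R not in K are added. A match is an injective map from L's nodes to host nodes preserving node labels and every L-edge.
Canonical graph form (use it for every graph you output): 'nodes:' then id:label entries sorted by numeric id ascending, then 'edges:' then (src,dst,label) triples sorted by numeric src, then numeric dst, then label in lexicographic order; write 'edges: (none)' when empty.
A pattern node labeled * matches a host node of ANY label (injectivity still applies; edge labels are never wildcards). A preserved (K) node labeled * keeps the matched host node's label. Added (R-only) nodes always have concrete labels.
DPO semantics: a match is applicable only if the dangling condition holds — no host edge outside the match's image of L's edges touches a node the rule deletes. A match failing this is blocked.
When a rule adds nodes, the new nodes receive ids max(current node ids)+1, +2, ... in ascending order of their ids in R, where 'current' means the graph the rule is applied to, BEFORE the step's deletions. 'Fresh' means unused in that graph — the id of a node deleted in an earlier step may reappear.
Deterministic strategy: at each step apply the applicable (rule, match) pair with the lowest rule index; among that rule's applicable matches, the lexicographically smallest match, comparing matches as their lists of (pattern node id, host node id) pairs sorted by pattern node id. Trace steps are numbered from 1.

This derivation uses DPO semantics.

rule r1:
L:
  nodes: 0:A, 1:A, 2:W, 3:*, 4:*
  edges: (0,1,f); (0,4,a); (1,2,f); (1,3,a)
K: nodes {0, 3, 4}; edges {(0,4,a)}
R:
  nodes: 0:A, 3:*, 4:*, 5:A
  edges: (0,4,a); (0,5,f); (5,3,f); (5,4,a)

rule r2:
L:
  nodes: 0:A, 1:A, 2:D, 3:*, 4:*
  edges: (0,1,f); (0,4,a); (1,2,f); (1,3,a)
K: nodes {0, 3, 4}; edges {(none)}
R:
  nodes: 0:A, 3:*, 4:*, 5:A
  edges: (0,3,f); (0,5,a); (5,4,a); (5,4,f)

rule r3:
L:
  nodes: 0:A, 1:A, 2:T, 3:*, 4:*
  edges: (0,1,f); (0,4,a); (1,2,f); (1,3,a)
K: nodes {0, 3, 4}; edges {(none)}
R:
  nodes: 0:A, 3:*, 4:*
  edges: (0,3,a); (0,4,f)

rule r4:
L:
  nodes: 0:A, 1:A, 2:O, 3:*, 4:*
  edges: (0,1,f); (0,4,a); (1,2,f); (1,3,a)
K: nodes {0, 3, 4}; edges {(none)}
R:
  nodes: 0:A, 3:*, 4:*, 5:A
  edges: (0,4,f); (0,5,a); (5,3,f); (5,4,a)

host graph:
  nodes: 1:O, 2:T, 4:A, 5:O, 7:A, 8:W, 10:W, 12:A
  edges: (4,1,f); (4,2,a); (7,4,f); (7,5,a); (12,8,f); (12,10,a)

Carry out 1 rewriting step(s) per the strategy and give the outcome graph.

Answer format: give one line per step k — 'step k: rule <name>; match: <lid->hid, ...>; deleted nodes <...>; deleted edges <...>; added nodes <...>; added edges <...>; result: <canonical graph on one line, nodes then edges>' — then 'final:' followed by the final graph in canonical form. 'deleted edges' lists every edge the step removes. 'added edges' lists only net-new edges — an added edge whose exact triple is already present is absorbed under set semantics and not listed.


step 1: rule r4; match: 0->7, 1->4, 2->1, 3->2, 4->5; deleted nodes 1, 4; deleted edges (4,1,f); (4,2,a); (7,4,f); (7,5,a); added nodes 13; added edges (7,5,f); (7,13,a); (13,2,f); (13,5,a); result: nodes: 2:T, 5:O, 7:A, 8:W, 10:W, 12:A, 13:A edges: (7,5,f); (7,13,a); (12,8,f); (12,10,a); (13,2,f); (13,5,a)
final:
nodes: 2:T, 5:O, 7:A, 8:W, 10:W, 12:A, 13:A
edges: (7,5,f); (7,13,a); (12,8,f); (12,10,a); (13,2,f); (13,5,a)


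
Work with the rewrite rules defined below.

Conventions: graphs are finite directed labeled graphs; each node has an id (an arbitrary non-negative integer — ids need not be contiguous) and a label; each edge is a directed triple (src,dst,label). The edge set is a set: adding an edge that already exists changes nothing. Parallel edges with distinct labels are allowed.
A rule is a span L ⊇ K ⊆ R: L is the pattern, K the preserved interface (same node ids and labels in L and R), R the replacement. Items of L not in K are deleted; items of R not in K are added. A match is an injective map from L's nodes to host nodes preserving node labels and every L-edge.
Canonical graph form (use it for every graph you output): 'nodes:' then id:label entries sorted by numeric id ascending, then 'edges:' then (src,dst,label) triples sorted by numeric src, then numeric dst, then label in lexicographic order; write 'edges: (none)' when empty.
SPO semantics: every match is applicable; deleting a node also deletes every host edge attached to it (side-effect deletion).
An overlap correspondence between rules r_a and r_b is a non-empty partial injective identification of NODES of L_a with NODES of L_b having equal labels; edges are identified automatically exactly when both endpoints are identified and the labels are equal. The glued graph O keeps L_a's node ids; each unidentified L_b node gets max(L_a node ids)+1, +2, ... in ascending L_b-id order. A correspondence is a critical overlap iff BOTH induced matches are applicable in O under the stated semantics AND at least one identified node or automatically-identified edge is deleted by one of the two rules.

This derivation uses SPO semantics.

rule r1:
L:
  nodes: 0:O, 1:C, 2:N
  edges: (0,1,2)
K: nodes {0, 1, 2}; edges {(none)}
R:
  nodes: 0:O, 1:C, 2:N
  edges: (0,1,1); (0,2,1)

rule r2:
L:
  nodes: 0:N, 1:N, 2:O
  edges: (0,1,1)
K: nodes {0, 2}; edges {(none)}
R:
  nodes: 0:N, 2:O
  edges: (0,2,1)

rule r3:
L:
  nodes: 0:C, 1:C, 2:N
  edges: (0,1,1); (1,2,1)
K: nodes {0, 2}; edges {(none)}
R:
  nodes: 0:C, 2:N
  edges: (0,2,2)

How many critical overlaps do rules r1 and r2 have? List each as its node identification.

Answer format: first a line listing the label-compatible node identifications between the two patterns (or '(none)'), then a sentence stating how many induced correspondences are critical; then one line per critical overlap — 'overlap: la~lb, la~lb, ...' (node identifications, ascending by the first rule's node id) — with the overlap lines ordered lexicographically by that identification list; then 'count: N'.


label-compatible node identifications between L(r1) and L(r2): 0~2, 2~0, 2~1
2 of the induced correspondences are critical overlaps of r1 and r2.
overlap: 0~2, 2~1
overlap: 2~1
count: 2


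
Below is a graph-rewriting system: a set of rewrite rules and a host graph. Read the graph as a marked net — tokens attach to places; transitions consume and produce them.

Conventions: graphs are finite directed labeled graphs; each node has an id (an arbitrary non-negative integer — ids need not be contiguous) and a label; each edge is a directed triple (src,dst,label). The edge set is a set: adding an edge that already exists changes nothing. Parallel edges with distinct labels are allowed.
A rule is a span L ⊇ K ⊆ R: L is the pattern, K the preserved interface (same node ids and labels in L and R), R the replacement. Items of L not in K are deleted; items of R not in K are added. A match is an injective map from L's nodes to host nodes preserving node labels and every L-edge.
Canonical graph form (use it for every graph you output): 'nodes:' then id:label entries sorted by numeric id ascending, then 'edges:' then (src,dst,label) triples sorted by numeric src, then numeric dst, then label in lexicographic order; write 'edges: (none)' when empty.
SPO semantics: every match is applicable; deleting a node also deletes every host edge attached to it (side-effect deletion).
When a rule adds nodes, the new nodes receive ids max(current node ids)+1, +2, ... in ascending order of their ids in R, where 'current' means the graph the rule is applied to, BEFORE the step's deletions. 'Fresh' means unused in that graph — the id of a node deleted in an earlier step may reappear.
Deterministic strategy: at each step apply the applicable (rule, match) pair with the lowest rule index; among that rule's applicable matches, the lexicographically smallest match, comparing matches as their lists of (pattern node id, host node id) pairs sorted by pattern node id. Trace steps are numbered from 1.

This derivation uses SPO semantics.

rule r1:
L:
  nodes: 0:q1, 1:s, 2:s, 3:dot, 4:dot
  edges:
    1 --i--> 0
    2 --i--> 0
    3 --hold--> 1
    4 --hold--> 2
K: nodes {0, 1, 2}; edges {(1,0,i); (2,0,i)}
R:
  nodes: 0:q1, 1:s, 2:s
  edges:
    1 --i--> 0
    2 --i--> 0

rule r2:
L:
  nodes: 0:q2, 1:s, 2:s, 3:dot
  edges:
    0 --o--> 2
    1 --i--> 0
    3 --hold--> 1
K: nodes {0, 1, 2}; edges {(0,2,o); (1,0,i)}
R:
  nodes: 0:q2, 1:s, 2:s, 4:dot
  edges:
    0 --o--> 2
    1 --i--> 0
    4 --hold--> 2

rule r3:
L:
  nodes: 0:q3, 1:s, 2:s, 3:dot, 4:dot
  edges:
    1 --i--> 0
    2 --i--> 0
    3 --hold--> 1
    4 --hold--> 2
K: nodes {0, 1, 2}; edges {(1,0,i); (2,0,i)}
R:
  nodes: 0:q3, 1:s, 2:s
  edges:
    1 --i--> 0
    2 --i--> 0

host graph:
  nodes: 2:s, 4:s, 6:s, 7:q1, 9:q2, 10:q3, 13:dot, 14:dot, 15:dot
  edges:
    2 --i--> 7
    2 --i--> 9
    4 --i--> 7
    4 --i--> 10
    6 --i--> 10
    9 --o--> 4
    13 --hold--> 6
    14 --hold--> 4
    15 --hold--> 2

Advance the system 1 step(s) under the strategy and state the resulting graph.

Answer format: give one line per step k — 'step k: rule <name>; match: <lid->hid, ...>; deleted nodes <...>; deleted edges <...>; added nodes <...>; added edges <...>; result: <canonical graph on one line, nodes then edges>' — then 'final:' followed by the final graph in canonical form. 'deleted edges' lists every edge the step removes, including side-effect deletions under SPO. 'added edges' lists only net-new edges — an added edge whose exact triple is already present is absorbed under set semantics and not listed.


step 1: rule r1; match: 0->7, 1->2, 2->4, 3->15, 4->14; deleted nodes 14, 15; deleted edges (14,4,hold); (15,2,hold); added nodes (none); added edges (none); result: nodes: 2:s, 4:s, 6:s, 7:q1, 9:q2, 10:q3, 13:dot edges: (2,7,i); (2,9,i); (4,7,i); (4,10,i); (6,10,i); (9,4,o); (13,6,hold)
final:
nodes: 2:s, 4:s, 6:s, 7:q1, 9:q2, 10:q3, 13:dot
edges: (2,7,i); (2,9,i); (4,7,i); (4,10,i); (6,10,i); (9,4,o); (13,6,hold)


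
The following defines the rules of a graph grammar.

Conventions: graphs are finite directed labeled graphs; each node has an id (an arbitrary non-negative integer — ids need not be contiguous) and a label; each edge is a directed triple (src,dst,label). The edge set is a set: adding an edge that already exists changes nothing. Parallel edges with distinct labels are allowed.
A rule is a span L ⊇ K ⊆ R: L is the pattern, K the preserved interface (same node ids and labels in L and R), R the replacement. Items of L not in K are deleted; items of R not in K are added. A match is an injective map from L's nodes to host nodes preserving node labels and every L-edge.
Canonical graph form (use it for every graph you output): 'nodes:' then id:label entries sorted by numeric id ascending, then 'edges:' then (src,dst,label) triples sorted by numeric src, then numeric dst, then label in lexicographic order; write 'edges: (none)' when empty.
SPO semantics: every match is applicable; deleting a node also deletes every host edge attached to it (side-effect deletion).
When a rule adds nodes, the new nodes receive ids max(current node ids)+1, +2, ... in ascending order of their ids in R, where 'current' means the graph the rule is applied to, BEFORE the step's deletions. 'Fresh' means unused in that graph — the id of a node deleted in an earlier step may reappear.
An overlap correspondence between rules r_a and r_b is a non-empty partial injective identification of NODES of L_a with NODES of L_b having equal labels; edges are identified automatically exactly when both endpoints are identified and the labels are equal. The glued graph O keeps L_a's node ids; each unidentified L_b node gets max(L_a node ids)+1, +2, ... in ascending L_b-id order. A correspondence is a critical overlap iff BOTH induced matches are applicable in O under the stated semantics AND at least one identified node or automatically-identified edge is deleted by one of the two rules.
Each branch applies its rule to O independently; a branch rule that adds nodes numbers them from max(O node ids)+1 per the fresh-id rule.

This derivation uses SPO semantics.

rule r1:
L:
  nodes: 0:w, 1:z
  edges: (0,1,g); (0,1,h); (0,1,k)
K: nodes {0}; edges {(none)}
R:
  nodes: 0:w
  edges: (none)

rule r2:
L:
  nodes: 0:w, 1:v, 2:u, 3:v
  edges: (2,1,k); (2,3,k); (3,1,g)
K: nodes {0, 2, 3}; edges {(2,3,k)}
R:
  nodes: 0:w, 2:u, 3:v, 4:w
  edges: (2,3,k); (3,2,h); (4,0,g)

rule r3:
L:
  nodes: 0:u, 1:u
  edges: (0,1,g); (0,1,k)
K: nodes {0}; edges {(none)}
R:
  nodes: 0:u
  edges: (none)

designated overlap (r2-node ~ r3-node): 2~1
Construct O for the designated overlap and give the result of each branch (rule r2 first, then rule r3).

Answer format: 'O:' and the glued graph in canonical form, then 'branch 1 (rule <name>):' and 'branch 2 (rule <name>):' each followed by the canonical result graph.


O:
nodes: 0:w, 1:v, 2:u, 3:v, 4:u
edges: (2,1,k); (2,3,k); (3,1,g); (4,2,g); (4,2,k)
branch 1 (rule r2):
nodes: 0:w, 2:u, 3:v, 4:u, 5:w
edges: (2,3,k); (3,2,h); (4,2,g); (4,2,k); (5,0,g)
branch 2 (rule r3):
nodes: 0:w, 1:v, 3:v, 4:u
edges: (3,1,g)


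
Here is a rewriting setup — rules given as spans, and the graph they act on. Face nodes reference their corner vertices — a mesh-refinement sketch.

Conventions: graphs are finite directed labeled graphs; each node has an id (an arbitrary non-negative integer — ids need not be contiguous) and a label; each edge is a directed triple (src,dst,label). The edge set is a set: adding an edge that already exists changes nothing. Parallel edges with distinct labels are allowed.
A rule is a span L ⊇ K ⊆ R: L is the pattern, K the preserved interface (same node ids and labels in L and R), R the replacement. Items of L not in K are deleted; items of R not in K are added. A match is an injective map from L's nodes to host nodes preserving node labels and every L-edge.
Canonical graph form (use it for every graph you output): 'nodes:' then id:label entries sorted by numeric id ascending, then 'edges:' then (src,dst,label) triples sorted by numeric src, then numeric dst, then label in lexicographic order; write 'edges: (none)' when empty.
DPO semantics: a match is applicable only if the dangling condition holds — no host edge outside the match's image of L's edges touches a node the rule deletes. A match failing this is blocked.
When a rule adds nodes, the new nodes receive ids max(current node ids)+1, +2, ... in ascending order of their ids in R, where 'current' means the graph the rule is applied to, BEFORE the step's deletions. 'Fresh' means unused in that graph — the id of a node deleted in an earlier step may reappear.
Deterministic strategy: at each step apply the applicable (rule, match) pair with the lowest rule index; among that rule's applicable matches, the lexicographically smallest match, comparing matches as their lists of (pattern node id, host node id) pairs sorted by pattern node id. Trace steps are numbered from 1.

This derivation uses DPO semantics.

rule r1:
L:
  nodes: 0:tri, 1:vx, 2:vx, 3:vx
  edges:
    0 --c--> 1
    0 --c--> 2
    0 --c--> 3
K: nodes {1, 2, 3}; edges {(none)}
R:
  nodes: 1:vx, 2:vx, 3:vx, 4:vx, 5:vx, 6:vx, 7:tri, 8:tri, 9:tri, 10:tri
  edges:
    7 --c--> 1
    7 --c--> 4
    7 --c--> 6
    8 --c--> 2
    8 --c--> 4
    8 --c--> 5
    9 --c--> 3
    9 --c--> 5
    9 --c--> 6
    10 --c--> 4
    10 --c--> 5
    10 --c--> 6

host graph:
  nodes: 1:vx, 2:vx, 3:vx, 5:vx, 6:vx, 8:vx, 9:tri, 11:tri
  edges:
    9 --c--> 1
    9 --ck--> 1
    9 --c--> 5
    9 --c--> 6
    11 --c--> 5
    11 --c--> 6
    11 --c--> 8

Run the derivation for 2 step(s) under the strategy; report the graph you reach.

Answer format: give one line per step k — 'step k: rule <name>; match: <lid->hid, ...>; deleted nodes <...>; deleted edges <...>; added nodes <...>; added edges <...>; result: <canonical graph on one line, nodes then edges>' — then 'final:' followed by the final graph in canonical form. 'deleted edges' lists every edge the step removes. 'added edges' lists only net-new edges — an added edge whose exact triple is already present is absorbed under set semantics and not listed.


step 1: rule r1; match: 0->11, 1->5, 2->6, 3->8; deleted nodes 11; deleted edges (11,5,c); (11,6,c); (11,8,c); added nodes 12, 13, 14, 15, 16, 17, 18; added edges (15,5,c); (15,12,c); (15,14,c); (16,6,c); (16,12,c); (16,13,c); (17,8,c); (17,13,c); (17,14,c); (18,12,c); (18,13,c); (18,14,c); result: nodes: 1:vx, 2:vx, 3:vx, 5:vx, 6:vx, 8:vx, 9:tri, 12:vx, 13:vx, 14:vx, 15:tri, 16:tri, 17:tri, 18:tri edges: (9,1,c); (9,1,ck); (9,5,c); (9,6,c); (15,5,c); (15,12,c); (15,14,c); (16,6,c); (16,12,c); (16,13,c); (17,8,c); (17,13,c); (17,14,c); (18,12,c); (18,13,c); (18,14,c)
step 2: rule r1; match: 0->15, 1->5, 2->12, 3->14; deleted nodes 15; deleted edges (15,5,c); (15,12,c); (15,14,c); added nodes 19, 20, 21, 22, 23, 24, 25; added edges (22,5,c); (22,19,c); (22,21,c); (23,12,c); (23,19,c); (23,20,c); (24,14,c); (24,20,c); (24,21,c); (25,19,c); (25,20,c); (25,21,c); result: nodes: 1:vx, 2:vx, 3:vx, 5:vx, 6:vx, 8:vx, 9:tri, 12:vx, 13:vx, 14:vx, 16:tri, 17:tri, 18:tri, 19:vx, 20:vx, 21:vx, 22:tri, 23:tri, 24:tri, 25:tri edges: (9,1,c); (9,1,ck); (9,5,c); (9,6,c); (16,6,c); (16,12,c); (16,13,c); (17,8,c); (17,13,c); (17,14,c); (18,12,c); (18,13,c); (18,14,c); (22,5,c); (22,19,c); (22,21,c); (23,12,c); (23,19,c); (23,20,c); (24,14,c); (24,20,c); (24,21,c); (25,19,c); (25,20,c); (25,21,c)
final:
nodes: 1:vx, 2:vx, 3:vx, 5:vx, 6:vx, 8:vx, 9:tri, 12:vx, 13:vx, 14:vx, 16:tri, 17:tri, 18:tri, 19:vx, 20:vx, 21:vx, 22:tri, 23:tri, 24:tri, 25:tri
edges: (9,1,c); (9,1,ck); (9,5,c); (9,6,c); (16,6,c); (16,12,c); (16,13,c); (17,8,c); (17,13,c); (17,14,c); (18,12,c); (18,13,c); (18,14,c); (22,5,c); (22,19,c); (22,21,c); (23,12,c); (23,19,c); (23,20,c); (24,14,c); (24,20,c); (24,21,c); (25,19,c); (25,20,c); (25,21,c)


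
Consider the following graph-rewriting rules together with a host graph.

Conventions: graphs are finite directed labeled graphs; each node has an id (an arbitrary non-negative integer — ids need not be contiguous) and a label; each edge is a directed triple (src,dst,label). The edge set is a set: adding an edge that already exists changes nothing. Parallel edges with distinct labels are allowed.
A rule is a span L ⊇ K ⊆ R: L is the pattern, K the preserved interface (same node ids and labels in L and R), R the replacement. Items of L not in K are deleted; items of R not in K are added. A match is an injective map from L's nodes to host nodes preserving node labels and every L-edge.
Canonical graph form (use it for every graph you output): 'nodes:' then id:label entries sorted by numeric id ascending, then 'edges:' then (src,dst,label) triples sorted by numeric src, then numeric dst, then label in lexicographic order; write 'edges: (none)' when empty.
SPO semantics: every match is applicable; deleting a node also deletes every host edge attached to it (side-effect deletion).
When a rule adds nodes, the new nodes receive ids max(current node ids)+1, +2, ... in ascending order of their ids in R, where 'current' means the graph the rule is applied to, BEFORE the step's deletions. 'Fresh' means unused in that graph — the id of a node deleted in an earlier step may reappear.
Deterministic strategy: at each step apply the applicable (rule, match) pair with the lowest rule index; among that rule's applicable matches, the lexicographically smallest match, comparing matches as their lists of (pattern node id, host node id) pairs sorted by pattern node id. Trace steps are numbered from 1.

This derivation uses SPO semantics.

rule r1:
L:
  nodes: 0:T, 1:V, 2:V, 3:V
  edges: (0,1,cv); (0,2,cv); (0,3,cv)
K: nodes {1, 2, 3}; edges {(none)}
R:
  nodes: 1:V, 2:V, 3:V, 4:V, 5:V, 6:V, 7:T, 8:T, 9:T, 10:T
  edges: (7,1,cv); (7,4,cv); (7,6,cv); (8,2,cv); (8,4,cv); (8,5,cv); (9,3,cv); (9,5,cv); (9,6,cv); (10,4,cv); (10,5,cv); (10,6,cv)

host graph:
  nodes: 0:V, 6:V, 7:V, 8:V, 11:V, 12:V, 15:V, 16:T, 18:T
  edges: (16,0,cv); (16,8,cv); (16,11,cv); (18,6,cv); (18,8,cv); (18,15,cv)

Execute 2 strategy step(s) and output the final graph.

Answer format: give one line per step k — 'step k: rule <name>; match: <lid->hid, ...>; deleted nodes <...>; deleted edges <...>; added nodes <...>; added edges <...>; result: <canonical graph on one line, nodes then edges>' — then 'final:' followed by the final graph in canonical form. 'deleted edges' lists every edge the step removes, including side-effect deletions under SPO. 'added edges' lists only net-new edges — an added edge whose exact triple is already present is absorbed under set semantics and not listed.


step 1: rule r1; match: 0->16, 1->0, 2->8, 3->11; deleted nodes 16; deleted edges (16,0,cv); (16,8,cv); (16,11,cv); added nodes 19, 20, 21, 22, 23, 24, 25; added edges (22,0,cv); (22,19,cv); (22,21,cv); (23,8,cv); (23,19,cv); (23,20,cv); (24,11,cv); (24,20,cv); (24,21,cv); (25,19,cv); (25,20,cv); (25,21,cv); result: nodes: 0:V, 6:V, 7:V, 8:V, 11:V, 12:V, 15:V, 18:T, 19:V, 20:V, 21:V, 22:T, 23:T, 24:T, 25:T edges: (18,6,cv); (18,8,cv); (18,15,cv); (22,0,cv); (22,19,cv); (22,21,cv); (23,8,cv); (23,19,cv); (23,20,cv); (24,11,cv); (24,20,cv); (24,21,cv); (25,19,cv); (25,20,cv); (25,21,cv)
step 2: rule r1; match: 0->18, 1->6, 2->8, 3->15; deleted nodes 18; deleted edges (18,6,cv); (18,8,cv); (18,15,cv); added nodes 26, 27, 28, 29, 30, 31, 32; added edges (29,6,cv); (29,26,cv); (29,28,cv); (30,8,cv); (30,26,cv); (30,27,cv); (31,15,cv); (31,27,cv); (31,28,cv); (32,26,cv); (32,27,cv); (32,28,cv); result: nodes: 0:V, 6:V, 7:V, 8:V, 11:V, 12:V, 15:V, 19:V, 20:V, 21:V, 22:T, 23:T, 24:T, 25:T, 26:V, 27:V, 28:V, 29:T, 30:T, 31:T, 32:T edges: (22,0,cv); (22,19,cv); (22,21,cv); (23,8,cv); (23,19,cv); (23,20,cv); (24,11,cv); (24,20,cv); (24,21,cv); (25,19,cv); (25,20,cv); (25,21,cv); (29,6,cv); (29,26,cv); (29,28,cv); (30,8,cv); (30,26,cv); (30,27,cv); (31,15,cv); (31,27,cv); (31,28,cv); (32,26,cv); (32,27,cv); (32,28,cv)
final:
nodes: 0:V, 6:V, 7:V, 8:V, 11:V, 12:V, 15:V, 19:V, 20:V, 21:V, 22:T, 23:T, 24:T, 25:T, 26:V, 27:V, 28:V, 29:T, 30:T, 31:T, 32:T
edges: (22,0,cv); (22,19,cv); (22,21,cv); (23,8,cv); (23,19,cv); (23,20,cv); (24,11,cv); (24,20,cv); (24,21,cv); (25,19,cv); (25,20,cv); (25,21,cv); (29,6,cv); (29,26,cv); (29,28,cv); (30,8,cv); (30,26,cv); (30,27,cv); (31,15,cv); (31,27,cv); (31,28,cv); (32,26,cv); (32,27,cv); (32,28,cv)


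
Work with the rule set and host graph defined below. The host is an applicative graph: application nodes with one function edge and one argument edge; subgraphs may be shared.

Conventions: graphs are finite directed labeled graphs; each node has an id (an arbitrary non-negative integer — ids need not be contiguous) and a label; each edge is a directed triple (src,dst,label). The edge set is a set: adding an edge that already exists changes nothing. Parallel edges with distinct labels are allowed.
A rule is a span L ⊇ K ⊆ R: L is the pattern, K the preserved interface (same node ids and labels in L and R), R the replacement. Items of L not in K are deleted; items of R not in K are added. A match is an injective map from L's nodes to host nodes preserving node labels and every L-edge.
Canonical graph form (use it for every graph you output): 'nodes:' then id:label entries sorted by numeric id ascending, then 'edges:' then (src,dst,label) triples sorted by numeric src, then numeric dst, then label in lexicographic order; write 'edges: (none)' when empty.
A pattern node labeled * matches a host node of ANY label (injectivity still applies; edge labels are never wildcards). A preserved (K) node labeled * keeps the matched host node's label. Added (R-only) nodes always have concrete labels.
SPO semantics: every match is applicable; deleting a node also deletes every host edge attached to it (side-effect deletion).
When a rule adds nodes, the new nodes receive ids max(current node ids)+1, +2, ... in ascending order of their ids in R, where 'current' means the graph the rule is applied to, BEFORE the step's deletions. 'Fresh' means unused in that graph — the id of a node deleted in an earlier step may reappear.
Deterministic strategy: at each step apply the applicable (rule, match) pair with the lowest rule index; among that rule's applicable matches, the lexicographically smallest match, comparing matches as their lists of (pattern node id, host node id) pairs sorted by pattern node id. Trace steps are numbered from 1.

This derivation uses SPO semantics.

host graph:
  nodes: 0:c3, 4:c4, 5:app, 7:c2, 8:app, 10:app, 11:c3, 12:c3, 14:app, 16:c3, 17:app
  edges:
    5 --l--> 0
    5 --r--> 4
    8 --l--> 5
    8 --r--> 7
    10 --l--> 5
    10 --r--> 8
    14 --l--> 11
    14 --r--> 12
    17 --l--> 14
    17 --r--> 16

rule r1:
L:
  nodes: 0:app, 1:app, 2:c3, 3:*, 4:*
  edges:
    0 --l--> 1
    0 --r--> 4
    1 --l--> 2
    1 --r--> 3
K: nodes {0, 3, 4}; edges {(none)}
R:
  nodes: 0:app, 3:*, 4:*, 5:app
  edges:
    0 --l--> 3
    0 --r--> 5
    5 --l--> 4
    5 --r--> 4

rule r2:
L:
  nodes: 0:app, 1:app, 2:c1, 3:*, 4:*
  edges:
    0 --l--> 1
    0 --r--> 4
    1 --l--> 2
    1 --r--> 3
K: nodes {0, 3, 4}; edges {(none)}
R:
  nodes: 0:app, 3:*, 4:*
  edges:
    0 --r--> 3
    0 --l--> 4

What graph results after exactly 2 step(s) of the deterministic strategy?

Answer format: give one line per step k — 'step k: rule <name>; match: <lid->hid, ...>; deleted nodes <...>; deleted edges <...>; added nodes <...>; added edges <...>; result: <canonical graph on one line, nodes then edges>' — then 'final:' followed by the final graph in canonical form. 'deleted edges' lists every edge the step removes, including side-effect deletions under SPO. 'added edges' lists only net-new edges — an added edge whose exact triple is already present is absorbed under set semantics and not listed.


step 1: rule r1; match: 0->8, 1->5, 2->0, 3->4, 4->7; deleted nodes 0, 5; deleted edges (5,0,l); (5,4,r); (8,5,l); (8,7,r); (10,5,l); added nodes 18; added edges (8,4,l); (8,18,r); (18,7,l); (18,7,r); result: nodes: 4:c4, 7:c2, 8:app, 10:app, 11:c3, 12:c3, 14:app, 16:c3, 17:app, 18:app edges: (8,4,l); (8,18,r); (10,8,r); (14,11,l); (14,12,r); (17,14,l); (17,16,r); (18,7,l); (18,7,r)
step 2: rule r1; match: 0->17, 1->14, 2->11, 3->12, 4->16; deleted nodes 11, 14; deleted edges (14,11,l); (14,12,r); (17,14,l); (17,16,r); added nodes 19; added edges (17,12,l); (17,19,r); (19,16,l); (19,16,r); result: nodes: 4:c4, 7:c2, 8:app, 10:app, 12:c3, 16:c3, 17:app, 18:app, 19:app edges: (8,4,l); (8,18,r); (10,8,r); (17,12,l); (17,19,r); (18,7,l); (18,7,r); (19,16,l); (19,16,r)
final:
nodes: 4:c4, 7:c2, 8:app, 10:app, 12:c3, 16:c3, 17:app, 18:app, 19:app
edges: (8,4,l); (8,18,r); (10,8,r); (17,12,l); (17,19,r); (18,7,l); (18,7,r); (19,16,l); (19,16,r)


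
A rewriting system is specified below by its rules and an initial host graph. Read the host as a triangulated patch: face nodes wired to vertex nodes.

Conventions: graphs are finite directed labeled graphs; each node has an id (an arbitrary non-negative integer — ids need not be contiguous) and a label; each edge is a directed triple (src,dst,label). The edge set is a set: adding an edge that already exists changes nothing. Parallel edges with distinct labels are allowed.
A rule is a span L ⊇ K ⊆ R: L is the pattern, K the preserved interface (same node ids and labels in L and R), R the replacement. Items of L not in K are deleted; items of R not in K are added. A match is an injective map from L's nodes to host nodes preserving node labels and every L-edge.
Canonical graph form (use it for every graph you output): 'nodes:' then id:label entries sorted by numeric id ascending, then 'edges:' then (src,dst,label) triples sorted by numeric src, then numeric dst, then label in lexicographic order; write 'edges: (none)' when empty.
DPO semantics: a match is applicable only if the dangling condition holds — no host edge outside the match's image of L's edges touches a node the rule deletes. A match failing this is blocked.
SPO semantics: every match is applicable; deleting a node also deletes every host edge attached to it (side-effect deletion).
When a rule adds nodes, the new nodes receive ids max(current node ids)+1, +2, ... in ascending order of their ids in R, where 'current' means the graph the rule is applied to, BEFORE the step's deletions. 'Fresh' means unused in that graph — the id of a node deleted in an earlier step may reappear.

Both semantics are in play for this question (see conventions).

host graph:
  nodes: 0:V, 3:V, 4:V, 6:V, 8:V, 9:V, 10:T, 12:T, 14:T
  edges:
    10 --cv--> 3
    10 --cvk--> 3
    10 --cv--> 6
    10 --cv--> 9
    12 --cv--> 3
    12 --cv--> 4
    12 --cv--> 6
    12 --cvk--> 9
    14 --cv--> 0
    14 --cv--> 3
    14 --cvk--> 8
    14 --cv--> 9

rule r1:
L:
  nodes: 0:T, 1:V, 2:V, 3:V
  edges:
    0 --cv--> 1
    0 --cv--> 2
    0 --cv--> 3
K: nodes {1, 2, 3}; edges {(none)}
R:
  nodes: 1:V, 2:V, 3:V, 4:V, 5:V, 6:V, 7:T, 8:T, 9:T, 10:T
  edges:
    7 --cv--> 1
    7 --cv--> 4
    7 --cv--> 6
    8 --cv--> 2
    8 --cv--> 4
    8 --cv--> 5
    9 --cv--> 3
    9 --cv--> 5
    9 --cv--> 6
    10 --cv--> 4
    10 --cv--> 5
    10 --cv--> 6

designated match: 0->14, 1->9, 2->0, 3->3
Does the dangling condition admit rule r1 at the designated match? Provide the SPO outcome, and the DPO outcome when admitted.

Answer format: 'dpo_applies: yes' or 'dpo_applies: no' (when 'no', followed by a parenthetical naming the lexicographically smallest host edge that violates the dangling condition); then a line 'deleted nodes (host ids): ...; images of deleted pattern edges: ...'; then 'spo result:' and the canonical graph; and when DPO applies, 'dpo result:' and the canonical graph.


dpo_applies: no
(the rule deletes node 14, which keeps host edge (14,8,cvk) outside the match image — the dangling condition fails, DPO blocks; SPO proceeds and side-deletes such edges)
deleted nodes (host ids): 14; images of deleted pattern edges: (14,0,cv); (14,3,cv); (14,9,cv)
spo result:
nodes: 0:V, 3:V, 4:V, 6:V, 8:V, 9:V, 10:T, 12:T, 15:V, 16:V, 17:V, 18:T, 19:T, 20:T, 21:T
edges: (10,3,cv); (10,3,cvk); (10,6,cv); (10,9,cv); (12,3,cv); (12,4,cv); (12,6,cv); (12,9,cvk); (18,9,cv); (18,15,cv); (18,17,cv); (19,0,cv); (19,15,cv); (19,16,cv); (20,3,cv); (20,16,cv); (20,17,cv); (21,15,cv); (21,16,cv); (21,17,cv)


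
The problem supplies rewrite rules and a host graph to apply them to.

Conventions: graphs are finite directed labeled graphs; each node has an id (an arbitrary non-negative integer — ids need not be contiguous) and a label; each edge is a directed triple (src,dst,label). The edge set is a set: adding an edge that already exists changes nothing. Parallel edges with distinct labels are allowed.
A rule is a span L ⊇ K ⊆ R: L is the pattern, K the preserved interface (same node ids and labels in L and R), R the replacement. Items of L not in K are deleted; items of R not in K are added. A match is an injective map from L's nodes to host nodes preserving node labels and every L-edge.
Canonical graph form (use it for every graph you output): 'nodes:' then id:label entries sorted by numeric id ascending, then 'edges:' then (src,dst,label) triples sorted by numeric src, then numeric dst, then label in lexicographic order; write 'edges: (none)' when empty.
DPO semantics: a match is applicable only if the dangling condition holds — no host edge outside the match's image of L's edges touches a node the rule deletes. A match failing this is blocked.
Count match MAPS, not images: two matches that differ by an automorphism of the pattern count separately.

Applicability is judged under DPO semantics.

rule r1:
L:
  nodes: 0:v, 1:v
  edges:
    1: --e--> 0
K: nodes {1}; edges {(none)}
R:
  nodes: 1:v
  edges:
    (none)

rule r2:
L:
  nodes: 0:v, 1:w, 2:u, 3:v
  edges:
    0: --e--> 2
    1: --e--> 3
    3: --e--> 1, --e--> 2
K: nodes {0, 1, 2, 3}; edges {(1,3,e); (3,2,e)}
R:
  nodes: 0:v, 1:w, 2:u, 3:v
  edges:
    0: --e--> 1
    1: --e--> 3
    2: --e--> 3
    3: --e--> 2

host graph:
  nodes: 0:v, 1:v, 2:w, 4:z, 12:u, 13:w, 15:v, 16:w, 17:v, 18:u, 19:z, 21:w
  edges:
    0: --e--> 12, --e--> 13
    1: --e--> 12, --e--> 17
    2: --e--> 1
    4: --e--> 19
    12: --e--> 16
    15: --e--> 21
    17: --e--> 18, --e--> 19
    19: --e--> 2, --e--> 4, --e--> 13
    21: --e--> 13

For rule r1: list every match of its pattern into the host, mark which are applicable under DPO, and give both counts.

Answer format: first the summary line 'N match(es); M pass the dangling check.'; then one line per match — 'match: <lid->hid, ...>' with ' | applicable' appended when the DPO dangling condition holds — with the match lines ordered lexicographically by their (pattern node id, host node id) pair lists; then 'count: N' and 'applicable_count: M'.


1 match(es); 0 pass the dangling check.
match: 0->17, 1->1
count: 1
applicable_count: 0


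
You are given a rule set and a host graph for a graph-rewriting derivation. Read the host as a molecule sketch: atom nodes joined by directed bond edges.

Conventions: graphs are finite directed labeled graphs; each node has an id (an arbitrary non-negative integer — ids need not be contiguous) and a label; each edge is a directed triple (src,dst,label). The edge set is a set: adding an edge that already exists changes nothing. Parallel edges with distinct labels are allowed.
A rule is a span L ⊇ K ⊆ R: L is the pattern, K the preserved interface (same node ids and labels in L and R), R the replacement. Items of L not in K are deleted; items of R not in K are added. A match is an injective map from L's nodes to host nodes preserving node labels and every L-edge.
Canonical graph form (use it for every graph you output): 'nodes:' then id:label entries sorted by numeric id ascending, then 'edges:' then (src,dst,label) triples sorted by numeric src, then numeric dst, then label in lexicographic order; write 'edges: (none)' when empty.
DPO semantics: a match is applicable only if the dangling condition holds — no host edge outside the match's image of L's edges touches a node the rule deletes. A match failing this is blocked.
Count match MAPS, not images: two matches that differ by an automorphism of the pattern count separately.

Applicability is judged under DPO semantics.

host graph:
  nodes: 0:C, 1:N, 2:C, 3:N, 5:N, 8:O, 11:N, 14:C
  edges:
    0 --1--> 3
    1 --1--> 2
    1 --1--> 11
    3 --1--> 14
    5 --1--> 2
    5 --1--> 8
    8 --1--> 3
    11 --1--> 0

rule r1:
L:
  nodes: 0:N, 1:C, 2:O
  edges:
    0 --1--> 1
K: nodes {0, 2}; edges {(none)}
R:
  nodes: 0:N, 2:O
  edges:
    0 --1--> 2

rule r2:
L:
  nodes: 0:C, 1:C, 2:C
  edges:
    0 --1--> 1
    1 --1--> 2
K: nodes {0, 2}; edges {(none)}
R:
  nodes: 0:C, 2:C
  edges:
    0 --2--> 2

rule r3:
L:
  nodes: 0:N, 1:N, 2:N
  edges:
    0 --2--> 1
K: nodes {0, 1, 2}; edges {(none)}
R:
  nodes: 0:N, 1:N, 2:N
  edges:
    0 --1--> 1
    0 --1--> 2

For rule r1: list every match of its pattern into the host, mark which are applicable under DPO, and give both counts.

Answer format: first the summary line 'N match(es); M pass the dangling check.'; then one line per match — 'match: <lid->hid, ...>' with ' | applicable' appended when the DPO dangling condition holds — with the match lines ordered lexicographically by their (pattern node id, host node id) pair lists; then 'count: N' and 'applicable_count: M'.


4 match(es); 1 pass the dangling check.
match: 0->1, 1->2, 2->8
match: 0->3, 1->14, 2->8 | applicable
match: 0->5, 1->2, 2->8
match: 0->11, 1->0, 2->8
count: 4
applicable_count: 1


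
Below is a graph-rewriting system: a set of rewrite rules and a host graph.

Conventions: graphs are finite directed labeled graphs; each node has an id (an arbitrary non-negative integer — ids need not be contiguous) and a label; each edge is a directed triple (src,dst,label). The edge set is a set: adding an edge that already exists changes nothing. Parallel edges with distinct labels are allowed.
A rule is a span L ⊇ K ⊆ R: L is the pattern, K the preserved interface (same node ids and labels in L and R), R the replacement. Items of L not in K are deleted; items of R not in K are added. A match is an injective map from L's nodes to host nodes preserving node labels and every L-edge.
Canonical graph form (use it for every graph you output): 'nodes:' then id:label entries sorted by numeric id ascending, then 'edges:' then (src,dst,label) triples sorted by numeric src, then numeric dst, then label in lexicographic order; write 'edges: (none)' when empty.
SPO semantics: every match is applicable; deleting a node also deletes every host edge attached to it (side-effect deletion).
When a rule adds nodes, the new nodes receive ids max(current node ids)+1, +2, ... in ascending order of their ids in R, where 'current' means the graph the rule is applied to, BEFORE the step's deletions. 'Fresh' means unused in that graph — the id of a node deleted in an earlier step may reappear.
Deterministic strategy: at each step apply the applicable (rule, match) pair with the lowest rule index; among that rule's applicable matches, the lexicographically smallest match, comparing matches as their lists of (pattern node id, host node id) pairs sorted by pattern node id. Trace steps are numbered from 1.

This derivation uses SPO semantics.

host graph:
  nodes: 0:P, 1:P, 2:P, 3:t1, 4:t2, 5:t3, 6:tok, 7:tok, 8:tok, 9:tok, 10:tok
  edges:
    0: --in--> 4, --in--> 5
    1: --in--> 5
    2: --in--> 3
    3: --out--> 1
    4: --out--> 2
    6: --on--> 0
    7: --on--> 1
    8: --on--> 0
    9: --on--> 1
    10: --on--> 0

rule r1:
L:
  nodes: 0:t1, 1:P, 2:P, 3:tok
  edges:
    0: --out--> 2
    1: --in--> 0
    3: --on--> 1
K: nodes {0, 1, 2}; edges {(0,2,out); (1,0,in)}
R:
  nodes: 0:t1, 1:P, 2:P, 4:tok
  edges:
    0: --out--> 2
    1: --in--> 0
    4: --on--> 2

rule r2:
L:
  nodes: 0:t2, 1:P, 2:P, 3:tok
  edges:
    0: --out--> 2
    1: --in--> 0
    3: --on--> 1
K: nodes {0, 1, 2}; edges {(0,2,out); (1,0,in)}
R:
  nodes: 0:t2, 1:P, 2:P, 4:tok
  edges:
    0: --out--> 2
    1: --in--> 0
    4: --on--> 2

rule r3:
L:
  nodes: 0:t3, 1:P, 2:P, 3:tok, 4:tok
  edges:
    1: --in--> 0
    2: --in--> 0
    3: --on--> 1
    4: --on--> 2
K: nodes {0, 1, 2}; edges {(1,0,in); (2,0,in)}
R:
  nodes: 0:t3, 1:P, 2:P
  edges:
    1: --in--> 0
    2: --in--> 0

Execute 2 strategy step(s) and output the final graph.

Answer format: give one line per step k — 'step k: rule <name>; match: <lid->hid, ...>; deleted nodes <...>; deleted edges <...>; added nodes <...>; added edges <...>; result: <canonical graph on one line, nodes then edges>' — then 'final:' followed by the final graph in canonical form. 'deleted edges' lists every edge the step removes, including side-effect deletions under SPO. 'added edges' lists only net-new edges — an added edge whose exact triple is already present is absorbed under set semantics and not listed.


step 1: rule r2; match: 0->4, 1->0, 2->2, 3->6; deleted nodes 6; deleted edges (6,0,on); added nodes 11; added edges (11,2,on); result: nodes: 0:P, 1:P, 2:P, 3:t1, 4:t2, 5:t3, 7:tok, 8:tok, 9:tok, 10:tok, 11:tok edges: (0,4,in); (0,5,in); (1,5,in); (2,3,in); (3,1,out); (4,2,out); (7,1,on); (8,0,on); (9,1,on); (10,0,on); (11,2,on)
step 2: rule r1; match: 0->3, 1->2, 2->1, 3->11; deleted nodes 11; deleted edges (11,2,on); added nodes 12; added edges (12,1,on); result: nodes: 0:P, 1:P, 2:P, 3:t1, 4:t2, 5:t3, 7:tok, 8:tok, 9:tok, 10:tok, 12:tok edges: (0,4,in); (0,5,in); (1,5,in); (2,3,in); (3,1,out); (4,2,out); (7,1,on); (8,0,on); (9,1,on); (10,0,on); (12,1,on)
final:
nodes: 0:P, 1:P, 2:P, 3:t1, 4:t2, 5:t3, 7:tok, 8:tok, 9:tok, 10:tok, 12:tok
edges: (0,4,in); (0,5,in); (1,5,in); (2,3,in); (3,1,out); (4,2,out); (7,1,on); (8,0,on); (9,1,on); (10,0,on); (12,1,on)


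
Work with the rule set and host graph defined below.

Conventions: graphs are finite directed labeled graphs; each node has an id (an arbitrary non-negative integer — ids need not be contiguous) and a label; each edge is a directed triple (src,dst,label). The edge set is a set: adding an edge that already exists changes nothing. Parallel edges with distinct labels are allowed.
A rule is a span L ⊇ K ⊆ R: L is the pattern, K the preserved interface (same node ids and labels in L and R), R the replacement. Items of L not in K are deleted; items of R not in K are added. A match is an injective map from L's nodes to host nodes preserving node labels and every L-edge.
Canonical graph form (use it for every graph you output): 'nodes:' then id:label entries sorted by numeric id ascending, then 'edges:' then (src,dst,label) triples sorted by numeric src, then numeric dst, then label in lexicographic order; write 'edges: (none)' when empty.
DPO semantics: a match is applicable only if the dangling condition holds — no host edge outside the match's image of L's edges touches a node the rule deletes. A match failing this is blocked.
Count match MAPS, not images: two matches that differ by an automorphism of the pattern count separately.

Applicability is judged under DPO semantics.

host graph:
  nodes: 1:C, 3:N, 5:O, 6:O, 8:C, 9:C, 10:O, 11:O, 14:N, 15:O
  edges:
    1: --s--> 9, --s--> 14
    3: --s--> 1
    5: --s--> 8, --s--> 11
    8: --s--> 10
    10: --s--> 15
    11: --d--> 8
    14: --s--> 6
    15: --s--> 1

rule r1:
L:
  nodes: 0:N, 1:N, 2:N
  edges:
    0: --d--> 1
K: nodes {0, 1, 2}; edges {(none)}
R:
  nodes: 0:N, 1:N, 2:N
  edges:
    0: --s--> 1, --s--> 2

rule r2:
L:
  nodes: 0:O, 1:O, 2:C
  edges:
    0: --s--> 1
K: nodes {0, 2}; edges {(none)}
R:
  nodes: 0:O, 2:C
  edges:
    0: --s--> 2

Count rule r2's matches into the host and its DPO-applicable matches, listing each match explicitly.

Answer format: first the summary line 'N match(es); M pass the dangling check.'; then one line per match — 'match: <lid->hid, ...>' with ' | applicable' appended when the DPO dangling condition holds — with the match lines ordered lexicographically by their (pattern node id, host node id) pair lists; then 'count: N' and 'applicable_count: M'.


6 match(es); 0 pass the dangling check.
match: 0->5, 1->11, 2->1
match: 0->5, 1->11, 2->8
match: 0->5, 1->11, 2->9
match: 0->10, 1->15, 2->1
match: 0->10, 1->15, 2->8
match: 0->10, 1->15, 2->9
count: 6
applicable_count: 0
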